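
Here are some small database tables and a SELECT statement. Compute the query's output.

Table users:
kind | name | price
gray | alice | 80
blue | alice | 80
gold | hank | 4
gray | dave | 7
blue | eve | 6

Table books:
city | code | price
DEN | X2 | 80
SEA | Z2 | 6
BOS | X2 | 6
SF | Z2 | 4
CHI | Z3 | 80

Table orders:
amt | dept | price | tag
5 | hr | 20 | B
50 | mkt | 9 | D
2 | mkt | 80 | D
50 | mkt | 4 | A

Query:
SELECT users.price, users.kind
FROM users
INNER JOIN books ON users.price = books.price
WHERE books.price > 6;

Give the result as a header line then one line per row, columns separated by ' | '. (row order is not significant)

After JOIN books (7 rows):
users.kind | users.name | users.price | books.city | books.code | books.price
gray | alice | 80 | DEN | X2 | 80
gray | alice | 80 | CHI | Z3 | 80
blue | alice | 80 | DEN | X2 | 80
blue | alice | 80 | CHI | Z3 | 80
gold | hank | 4 | SF | Z2 | 4
blue | eve | 6 | SEA | Z2 | 6
blue | eve | 6 | BOS | X2 | 6
After WHERE (4 rows):
users.kind | users.name | users.price | books.city | books.code | books.price
gray | alice | 80 | DEN | X2 | 80
gray | alice | 80 | CHI | Z3 | 80
blue | alice | 80 | DEN | X2 | 80
blue | alice | 80 | CHI | Z3 | 80
After SELECT (4 rows):
users.price | users.kind
80 | gray
80 | gray
80 | blue
80 | blue

== RESULT ==
users.price | users.kind
80 | gray
80 | gray
80 | blue
80 | blue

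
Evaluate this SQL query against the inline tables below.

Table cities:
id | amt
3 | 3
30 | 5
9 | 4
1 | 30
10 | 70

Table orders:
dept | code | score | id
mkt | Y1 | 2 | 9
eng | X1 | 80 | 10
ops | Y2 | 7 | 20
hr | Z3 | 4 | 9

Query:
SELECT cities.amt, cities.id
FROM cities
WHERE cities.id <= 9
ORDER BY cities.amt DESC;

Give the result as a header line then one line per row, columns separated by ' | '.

== RESULT ==
cities.amt | cities.id
30 | 1
4 | 9
3 | 3

Derivation:
After WHERE (3 rows):
cities.id | cities.amt
3 | 3
9 | 4
1 | 30
After SELECT (3 rows):
cities.amt | cities.id
3 | 3
4 | 9
30 | 1
After ORDER BY (3 rows):
cities.amt | cities.id
30 | 1
4 | 9
3 | 3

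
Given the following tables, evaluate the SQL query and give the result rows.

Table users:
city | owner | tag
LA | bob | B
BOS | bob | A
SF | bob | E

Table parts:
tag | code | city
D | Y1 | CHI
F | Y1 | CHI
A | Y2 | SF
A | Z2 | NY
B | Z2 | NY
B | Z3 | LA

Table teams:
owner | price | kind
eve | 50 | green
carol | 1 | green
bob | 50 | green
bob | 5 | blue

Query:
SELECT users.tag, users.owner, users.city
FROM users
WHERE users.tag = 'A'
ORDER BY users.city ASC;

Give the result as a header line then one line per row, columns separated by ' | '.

== RESULT ==
users.tag | users.owner | users.city
A | bob | BOS

Derivation:
After WHERE (1 rows):
users.city | users.owner | users.tag
BOS | bob | A
After SELECT (1 rows):
users.tag | users.owner | users.city
A | bob | BOS
After ORDER BY (1 rows):
users.tag | users.owner | users.city
A | bob | BOS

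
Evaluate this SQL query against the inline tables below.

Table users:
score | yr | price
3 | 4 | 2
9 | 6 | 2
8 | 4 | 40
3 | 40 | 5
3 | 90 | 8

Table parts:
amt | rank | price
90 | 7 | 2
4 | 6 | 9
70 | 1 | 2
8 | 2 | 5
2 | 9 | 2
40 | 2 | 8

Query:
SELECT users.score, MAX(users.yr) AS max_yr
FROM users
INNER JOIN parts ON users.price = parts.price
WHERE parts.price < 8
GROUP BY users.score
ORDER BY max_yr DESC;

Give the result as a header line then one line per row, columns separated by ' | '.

== RESULT ==
users.score | max_yr
3 | 40
9 | 6

Derivation:
After JOIN parts (8 rows):
users.score | users.yr | users.price | parts.amt | parts.rank | parts.price
3 | 4 | 2 | 90 | 7 | 2
3 | 4 | 2 | 70 | 1 | 2
3 | 4 | 2 | 2 | 9 | 2
9 | 6 | 2 | 90 | 7 | 2
9 | 6 | 2 | 70 | 1 | 2
9 | 6 | 2 | 2 | 9 | 2
3 | 40 | 5 | 8 | 2 | 5
3 | 90 | 8 | 40 | 2 | 8
After WHERE (7 rows):
users.score | users.yr | users.price | parts.amt | parts.rank | parts.price
3 | 4 | 2 | 90 | 7 | 2
3 | 4 | 2 | 70 | 1 | 2
3 | 4 | 2 | 2 | 9 | 2
9 | 6 | 2 | 90 | 7 | 2
9 | 6 | 2 | 70 | 1 | 2
9 | 6 | 2 | 2 | 9 | 2
3 | 40 | 5 | 8 | 2 | 5
After GROUP BY (2 rows):
users.score | max_yr
3 | 40
9 | 6
After ORDER BY (2 rows):
users.score | max_yr
3 | 40
9 | 6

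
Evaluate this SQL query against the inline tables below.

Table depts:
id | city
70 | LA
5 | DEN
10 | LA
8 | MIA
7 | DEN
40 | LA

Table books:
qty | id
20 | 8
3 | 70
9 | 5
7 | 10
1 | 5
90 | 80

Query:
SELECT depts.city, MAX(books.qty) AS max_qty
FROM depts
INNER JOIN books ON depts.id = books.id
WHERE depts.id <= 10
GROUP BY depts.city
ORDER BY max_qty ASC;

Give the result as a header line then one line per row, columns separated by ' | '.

After JOIN books (5 rows):
depts.id | depts.city | books.qty | books.id
70 | LA | 3 | 70
5 | DEN | 9 | 5
5 | DEN | 1 | 5
10 | LA | 7 | 10
8 | MIA | 20 | 8
After WHERE (4 rows):
depts.id | depts.city | books.qty | books.id
5 | DEN | 9 | 5
5 | DEN | 1 | 5
10 | LA | 7 | 10
8 | MIA | 20 | 8
After GROUP BY (3 rows):
depts.city | max_qty
DEN | 9
LA | 7
MIA | 20
After ORDER BY (3 rows):
depts.city | max_qty
LA | 7
DEN | 9
MIA | 20

== RESULT ==
depts.city | max_qty
LA | 7
DEN | 9
MIA | 20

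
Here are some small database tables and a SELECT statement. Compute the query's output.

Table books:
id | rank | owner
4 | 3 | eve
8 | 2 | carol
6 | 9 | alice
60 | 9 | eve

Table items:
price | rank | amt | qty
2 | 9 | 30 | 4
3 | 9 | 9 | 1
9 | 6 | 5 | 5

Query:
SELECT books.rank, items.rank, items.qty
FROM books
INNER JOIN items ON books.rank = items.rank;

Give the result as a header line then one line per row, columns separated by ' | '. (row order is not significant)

== RESULT ==
books.rank | items.rank | items.qty
9 | 9 | 4
9 | 9 | 1
9 | 9 | 4
9 | 9 | 1

Derivation:
After JOIN items (4 rows):
books.id | books.rank | books.owner | items.price | items.rank | items.amt | items.qty
6 | 9 | alice | 2 | 9 | 30 | 4
6 | 9 | alice | 3 | 9 | 9 | 1
60 | 9 | eve | 2 | 9 | 30 | 4
60 | 9 | eve | 3 | 9 | 9 | 1
After SELECT (4 rows):
books.rank | items.rank | items.qty
9 | 9 | 4
9 | 9 | 1
9 | 9 | 4
9 | 9 | 1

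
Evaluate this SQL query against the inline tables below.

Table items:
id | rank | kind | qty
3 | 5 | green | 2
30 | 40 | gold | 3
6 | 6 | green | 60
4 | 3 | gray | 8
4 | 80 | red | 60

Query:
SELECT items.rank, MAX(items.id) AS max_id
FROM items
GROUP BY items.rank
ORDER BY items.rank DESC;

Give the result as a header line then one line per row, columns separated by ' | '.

== RESULT ==
items.rank | max_id
80 | 4
40 | 30
6 | 6
5 | 3
3 | 4

Derivation:
After GROUP BY (5 rows):
items.rank | max_id
5 | 3
40 | 30
6 | 6
3 | 4
80 | 4
After ORDER BY (5 rows):
items.rank | max_id
80 | 4
40 | 30
6 | 6
5 | 3
3 | 4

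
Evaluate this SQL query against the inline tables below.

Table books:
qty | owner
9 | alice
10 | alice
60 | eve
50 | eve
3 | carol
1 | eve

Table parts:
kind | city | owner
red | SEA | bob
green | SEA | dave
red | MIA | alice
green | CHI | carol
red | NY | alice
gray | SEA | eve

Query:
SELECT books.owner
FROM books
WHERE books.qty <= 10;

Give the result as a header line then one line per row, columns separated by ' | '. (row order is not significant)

== RESULT ==
books.owner
alice
alice
carol
eve

Derivation:
After WHERE (4 rows):
books.qty | books.owner
9 | alice
10 | alice
3 | carol
1 | eve
After SELECT (4 rows):
books.owner
alice
alice
carol
eve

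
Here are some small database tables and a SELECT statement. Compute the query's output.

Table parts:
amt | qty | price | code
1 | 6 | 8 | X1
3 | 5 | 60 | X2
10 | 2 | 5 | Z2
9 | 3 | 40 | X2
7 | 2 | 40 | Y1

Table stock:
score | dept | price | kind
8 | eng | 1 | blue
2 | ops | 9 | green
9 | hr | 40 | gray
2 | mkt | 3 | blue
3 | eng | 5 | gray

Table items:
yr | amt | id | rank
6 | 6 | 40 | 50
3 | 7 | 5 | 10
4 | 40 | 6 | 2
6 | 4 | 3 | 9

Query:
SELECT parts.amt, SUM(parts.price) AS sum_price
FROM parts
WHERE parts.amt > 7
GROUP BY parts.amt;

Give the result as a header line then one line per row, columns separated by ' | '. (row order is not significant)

After WHERE (2 rows):
parts.amt | parts.qty | parts.price | parts.code
10 | 2 | 5 | Z2
9 | 3 | 40 | X2
After GROUP BY (2 rows):
parts.amt | sum_price
10 | 5
9 | 40

== RESULT ==
parts.amt | sum_price
10 | 5
9 | 40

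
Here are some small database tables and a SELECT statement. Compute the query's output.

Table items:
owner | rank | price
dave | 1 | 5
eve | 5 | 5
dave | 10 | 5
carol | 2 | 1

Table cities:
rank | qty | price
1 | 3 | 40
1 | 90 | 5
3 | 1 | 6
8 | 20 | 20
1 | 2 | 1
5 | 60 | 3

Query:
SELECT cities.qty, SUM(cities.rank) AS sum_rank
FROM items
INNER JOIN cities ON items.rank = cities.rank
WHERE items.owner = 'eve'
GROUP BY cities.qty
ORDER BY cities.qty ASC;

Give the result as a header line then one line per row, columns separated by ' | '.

After JOIN cities (4 rows):
items.owner | items.rank | items.price | cities.rank | cities.qty | cities.price
dave | 1 | 5 | 1 | 3 | 40
dave | 1 | 5 | 1 | 90 | 5
dave | 1 | 5 | 1 | 2 | 1
eve | 5 | 5 | 5 | 60 | 3
After WHERE (1 rows):
items.owner | items.rank | items.price | cities.rank | cities.qty | cities.price
eve | 5 | 5 | 5 | 60 | 3
After GROUP BY (1 rows):
cities.qty | sum_rank
60 | 5
After ORDER BY (1 rows):
cities.qty | sum_rank
60 | 5

== RESULT ==
cities.qty | sum_rank
60 | 5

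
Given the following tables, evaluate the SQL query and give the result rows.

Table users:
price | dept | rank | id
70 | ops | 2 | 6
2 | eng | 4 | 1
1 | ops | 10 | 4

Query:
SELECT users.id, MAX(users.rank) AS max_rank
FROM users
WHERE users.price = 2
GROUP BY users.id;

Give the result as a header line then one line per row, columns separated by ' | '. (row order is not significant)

== RESULT ==
users.id | max_rank
1 | 4

Derivation:
After WHERE (1 rows):
users.price | users.dept | users.rank | users.id
2 | eng | 4 | 1
After GROUP BY (1 rows):
users.id | max_rank
1 | 4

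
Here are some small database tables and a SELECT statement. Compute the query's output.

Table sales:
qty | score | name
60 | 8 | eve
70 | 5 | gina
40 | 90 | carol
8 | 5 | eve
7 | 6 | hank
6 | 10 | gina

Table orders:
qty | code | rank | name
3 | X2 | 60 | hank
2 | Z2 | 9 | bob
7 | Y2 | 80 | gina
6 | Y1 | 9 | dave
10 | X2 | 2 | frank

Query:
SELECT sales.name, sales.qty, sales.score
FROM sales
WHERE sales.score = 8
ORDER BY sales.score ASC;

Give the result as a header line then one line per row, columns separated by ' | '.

After WHERE (1 rows):
sales.qty | sales.score | sales.name
60 | 8 | eve
After SELECT (1 rows):
sales.name | sales.qty | sales.score
eve | 60 | 8
After ORDER BY (1 rows):
sales.name | sales.qty | sales.score
eve | 60 | 8

== RESULT ==
sales.name | sales.qty | sales.score
eve | 60 | 8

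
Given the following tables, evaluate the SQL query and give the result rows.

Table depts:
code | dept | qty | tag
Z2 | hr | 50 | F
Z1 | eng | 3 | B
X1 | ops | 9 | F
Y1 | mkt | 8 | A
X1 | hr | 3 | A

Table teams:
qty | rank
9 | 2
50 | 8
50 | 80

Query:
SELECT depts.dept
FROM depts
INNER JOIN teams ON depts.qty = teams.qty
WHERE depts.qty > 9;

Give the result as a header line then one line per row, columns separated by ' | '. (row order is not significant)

After JOIN teams (3 rows):
depts.code | depts.dept | depts.qty | depts.tag | teams.qty | teams.rank
Z2 | hr | 50 | F | 50 | 8
Z2 | hr | 50 | F | 50 | 80
X1 | ops | 9 | F | 9 | 2
After WHERE (2 rows):
depts.code | depts.dept | depts.qty | depts.tag | teams.qty | teams.rank
Z2 | hr | 50 | F | 50 | 8
Z2 | hr | 50 | F | 50 | 80
After SELECT (2 rows):
depts.dept
hr
hr

== RESULT ==
depts.dept
hr
hr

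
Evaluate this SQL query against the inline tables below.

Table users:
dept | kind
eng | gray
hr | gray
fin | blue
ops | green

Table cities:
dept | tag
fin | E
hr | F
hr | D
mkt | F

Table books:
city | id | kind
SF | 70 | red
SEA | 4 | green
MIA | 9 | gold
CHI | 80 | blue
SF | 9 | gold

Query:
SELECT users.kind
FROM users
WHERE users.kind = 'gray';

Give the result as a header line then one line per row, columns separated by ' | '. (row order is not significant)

After WHERE (2 rows):
users.dept | users.kind
eng | gray
hr | gray
After SELECT (2 rows):
users.kind
gray
gray

== RESULT ==
users.kind
gray
gray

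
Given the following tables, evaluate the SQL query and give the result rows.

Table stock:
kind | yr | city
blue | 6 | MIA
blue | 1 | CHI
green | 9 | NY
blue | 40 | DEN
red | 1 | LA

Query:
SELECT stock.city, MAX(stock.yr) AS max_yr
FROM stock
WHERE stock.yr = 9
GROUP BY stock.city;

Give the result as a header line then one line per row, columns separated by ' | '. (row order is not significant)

== RESULT ==
stock.city | max_yr
NY | 9

Derivation:
After WHERE (1 rows):
stock.kind | stock.yr | stock.city
green | 9 | NY
After GROUP BY (1 rows):
stock.city | max_yr
NY | 9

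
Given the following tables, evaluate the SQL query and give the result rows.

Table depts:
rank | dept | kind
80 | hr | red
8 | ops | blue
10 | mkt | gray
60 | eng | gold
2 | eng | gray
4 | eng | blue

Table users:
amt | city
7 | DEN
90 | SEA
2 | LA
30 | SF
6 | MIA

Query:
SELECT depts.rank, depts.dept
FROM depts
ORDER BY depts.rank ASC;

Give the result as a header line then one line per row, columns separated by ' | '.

== RESULT ==
depts.rank | depts.dept
2 | eng
4 | eng
8 | ops
10 | mkt
60 | eng
80 | hr

Derivation:
After SELECT (6 rows):
depts.rank | depts.dept
80 | hr
8 | ops
10 | mkt
60 | eng
2 | eng
4 | eng
After ORDER BY (6 rows):
depts.rank | depts.dept
2 | eng
4 | eng
8 | ops
10 | mkt
60 | eng
80 | hr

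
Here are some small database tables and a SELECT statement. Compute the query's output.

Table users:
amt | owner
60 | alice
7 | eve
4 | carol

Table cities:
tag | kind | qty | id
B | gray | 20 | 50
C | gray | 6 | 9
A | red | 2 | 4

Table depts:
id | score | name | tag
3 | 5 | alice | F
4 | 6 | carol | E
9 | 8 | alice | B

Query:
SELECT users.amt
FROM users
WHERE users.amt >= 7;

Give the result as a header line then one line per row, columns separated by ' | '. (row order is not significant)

After WHERE (2 rows):
users.amt | users.owner
60 | alice
7 | eve
After SELECT (2 rows):
users.amt
60
7

== RESULT ==
users.amt
60
7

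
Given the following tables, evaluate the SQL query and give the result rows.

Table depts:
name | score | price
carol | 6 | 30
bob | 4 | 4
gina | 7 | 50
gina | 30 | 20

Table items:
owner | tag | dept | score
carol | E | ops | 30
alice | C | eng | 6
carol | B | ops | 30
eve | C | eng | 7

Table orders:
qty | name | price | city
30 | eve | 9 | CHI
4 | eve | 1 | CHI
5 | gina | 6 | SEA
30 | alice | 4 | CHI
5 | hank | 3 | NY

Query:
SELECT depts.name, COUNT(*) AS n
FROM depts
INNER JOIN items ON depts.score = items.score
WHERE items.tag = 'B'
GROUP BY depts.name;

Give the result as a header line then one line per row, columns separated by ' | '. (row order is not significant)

After JOIN items (4 rows):
depts.name | depts.score | depts.price | items.owner | items.tag | items.dept | items.score
carol | 6 | 30 | alice | C | eng | 6
gina | 7 | 50 | eve | C | eng | 7
gina | 30 | 20 | carol | E | ops | 30
gina | 30 | 20 | carol | B | ops | 30
After WHERE (1 rows):
depts.name | depts.score | depts.price | items.owner | items.tag | items.dept | items.score
gina | 30 | 20 | carol | B | ops | 30
After GROUP BY (1 rows):
depts.name | n
gina | 1

== RESULT ==
depts.name | n
gina | 1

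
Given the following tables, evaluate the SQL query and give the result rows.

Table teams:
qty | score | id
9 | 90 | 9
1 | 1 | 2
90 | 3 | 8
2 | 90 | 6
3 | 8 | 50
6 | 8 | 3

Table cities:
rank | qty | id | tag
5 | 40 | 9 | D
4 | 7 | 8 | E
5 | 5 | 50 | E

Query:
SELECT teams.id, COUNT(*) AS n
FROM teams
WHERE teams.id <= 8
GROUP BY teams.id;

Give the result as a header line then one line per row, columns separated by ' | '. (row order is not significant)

After WHERE (4 rows):
teams.qty | teams.score | teams.id
1 | 1 | 2
90 | 3 | 8
2 | 90 | 6
6 | 8 | 3
After GROUP BY (4 rows):
teams.id | n
2 | 1
8 | 1
6 | 1
3 | 1

== RESULT ==
teams.id | n
2 | 1
8 | 1
6 | 1
3 | 1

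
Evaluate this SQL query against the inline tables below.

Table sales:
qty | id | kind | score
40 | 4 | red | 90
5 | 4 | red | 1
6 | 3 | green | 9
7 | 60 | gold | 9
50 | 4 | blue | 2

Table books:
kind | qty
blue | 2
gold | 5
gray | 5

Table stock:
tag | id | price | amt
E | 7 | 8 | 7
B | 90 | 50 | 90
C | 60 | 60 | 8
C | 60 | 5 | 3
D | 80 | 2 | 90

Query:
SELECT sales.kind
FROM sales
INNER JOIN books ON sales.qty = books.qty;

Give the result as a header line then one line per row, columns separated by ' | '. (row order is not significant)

After JOIN books (2 rows):
sales.qty | sales.id | sales.kind | sales.score | books.kind | books.qty
5 | 4 | red | 1 | gold | 5
5 | 4 | red | 1 | gray | 5
After SELECT (2 rows):
sales.kind
red
red

== RESULT ==
sales.kind
red
red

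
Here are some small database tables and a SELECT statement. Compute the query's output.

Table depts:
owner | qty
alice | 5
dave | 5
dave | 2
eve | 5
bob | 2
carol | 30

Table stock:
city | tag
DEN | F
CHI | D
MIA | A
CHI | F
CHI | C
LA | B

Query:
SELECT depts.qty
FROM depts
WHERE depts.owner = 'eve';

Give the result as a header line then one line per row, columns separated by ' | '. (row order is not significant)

After WHERE (1 rows):
depts.owner | depts.qty
eve | 5
After SELECT (1 rows):
depts.qty
5

== RESULT ==
depts.qty
5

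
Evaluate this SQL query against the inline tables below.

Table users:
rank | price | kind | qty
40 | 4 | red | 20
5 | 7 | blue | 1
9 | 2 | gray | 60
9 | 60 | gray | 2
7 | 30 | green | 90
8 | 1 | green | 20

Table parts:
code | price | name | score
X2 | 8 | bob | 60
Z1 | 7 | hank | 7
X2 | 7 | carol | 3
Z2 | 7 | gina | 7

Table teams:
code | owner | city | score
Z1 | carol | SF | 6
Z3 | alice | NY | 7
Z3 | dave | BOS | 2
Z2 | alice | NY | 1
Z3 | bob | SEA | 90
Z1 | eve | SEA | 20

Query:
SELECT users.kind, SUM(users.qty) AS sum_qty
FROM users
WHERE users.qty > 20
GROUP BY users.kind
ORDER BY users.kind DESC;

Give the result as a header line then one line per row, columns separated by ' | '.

== RESULT ==
users.kind | sum_qty
green | 90
gray | 60

Derivation:
After WHERE (2 rows):
users.rank | users.price | users.kind | users.qty
9 | 2 | gray | 60
7 | 30 | green | 90
After GROUP BY (2 rows):
users.kind | sum_qty
gray | 60
green | 90
After ORDER BY (2 rows):
users.kind | sum_qty
green | 90
gray | 60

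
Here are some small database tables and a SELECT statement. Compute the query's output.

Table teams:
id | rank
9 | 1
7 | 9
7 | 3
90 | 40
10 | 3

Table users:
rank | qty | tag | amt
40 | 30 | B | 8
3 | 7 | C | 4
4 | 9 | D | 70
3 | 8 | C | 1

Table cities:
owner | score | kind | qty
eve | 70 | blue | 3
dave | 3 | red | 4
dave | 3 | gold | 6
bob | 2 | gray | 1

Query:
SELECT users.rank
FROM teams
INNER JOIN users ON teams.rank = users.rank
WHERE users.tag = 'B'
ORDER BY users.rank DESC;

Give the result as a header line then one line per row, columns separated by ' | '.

After JOIN users (5 rows):
teams.id | teams.rank | users.rank | users.qty | users.tag | users.amt
7 | 3 | 3 | 7 | C | 4
7 | 3 | 3 | 8 | C | 1
90 | 40 | 40 | 30 | B | 8
10 | 3 | 3 | 7 | C | 4
10 | 3 | 3 | 8 | C | 1
After WHERE (1 rows):
teams.id | teams.rank | users.rank | users.qty | users.tag | users.amt
90 | 40 | 40 | 30 | B | 8
After SELECT (1 rows):
users.rank
40
After ORDER BY (1 rows):
users.rank
40

== RESULT ==
users.rank
40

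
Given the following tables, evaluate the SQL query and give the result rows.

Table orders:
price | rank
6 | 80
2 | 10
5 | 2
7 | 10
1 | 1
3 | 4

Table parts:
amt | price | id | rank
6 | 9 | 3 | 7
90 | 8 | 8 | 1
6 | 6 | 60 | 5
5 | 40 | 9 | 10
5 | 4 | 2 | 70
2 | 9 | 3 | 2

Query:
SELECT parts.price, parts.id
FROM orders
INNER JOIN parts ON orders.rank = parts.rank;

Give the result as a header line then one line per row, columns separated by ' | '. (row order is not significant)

== RESULT ==
parts.price | parts.id
40 | 9
9 | 3
40 | 9
8 | 8

Derivation:
After JOIN parts (4 rows):
orders.price | orders.rank | parts.amt | parts.price | parts.id | parts.rank
2 | 10 | 5 | 40 | 9 | 10
5 | 2 | 2 | 9 | 3 | 2
7 | 10 | 5 | 40 | 9 | 10
1 | 1 | 90 | 8 | 8 | 1
After SELECT (4 rows):
parts.price | parts.id
40 | 9
9 | 3
40 | 9
8 | 8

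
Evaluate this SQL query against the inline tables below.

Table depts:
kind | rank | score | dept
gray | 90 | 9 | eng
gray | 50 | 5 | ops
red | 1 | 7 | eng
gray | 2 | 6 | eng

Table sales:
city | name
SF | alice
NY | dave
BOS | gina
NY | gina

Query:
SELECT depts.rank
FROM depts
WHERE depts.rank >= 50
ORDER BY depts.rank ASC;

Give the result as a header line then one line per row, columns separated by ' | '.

== RESULT ==
depts.rank
50
90

Derivation:
After WHERE (2 rows):
depts.kind | depts.rank | depts.score | depts.dept
gray | 90 | 9 | eng
gray | 50 | 5 | ops
After SELECT (2 rows):
depts.rank
90
50
After ORDER BY (2 rows):
depts.rank
50
90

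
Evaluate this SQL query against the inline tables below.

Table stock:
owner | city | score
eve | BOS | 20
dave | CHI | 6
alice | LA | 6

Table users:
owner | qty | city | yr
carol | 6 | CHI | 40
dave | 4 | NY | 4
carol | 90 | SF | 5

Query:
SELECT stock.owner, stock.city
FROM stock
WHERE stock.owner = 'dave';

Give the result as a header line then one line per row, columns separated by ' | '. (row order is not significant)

After WHERE (1 rows):
stock.owner | stock.city | stock.score
dave | CHI | 6
After SELECT (1 rows):
stock.owner | stock.city
dave | CHI

== RESULT ==
stock.owner | stock.city
dave | CHI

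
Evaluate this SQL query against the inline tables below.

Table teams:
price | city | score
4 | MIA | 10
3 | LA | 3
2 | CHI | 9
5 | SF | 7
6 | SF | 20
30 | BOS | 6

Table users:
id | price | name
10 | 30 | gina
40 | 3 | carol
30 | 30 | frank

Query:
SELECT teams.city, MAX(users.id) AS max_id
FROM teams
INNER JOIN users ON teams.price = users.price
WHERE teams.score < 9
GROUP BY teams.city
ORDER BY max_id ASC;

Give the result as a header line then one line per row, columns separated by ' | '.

== RESULT ==
teams.city | max_id
BOS | 30
LA | 40

Derivation:
After JOIN users (3 rows):
teams.price | teams.city | teams.score | users.id | users.price | users.name
3 | LA | 3 | 40 | 3 | carol
30 | BOS | 6 | 10 | 30 | gina
30 | BOS | 6 | 30 | 30 | frank
After WHERE (3 rows):
teams.price | teams.city | teams.score | users.id | users.price | users.name
3 | LA | 3 | 40 | 3 | carol
30 | BOS | 6 | 10 | 30 | gina
30 | BOS | 6 | 30 | 30 | frank
After GROUP BY (2 rows):
teams.city | max_id
LA | 40
BOS | 30
After ORDER BY (2 rows):
teams.city | max_id
BOS | 30
LA | 40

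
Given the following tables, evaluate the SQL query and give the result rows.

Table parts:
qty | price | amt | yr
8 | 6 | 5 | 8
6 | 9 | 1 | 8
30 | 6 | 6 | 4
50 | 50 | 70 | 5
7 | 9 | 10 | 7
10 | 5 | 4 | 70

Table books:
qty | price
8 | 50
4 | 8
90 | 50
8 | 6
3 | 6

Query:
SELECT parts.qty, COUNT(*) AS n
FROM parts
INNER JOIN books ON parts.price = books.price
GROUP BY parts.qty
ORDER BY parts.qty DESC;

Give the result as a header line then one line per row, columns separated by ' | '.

After JOIN books (6 rows):
parts.qty | parts.price | parts.amt | parts.yr | books.qty | books.price
8 | 6 | 5 | 8 | 8 | 6
8 | 6 | 5 | 8 | 3 | 6
30 | 6 | 6 | 4 | 8 | 6
30 | 6 | 6 | 4 | 3 | 6
50 | 50 | 70 | 5 | 8 | 50
50 | 50 | 70 | 5 | 90 | 50
After GROUP BY (3 rows):
parts.qty | n
8 | 2
30 | 2
50 | 2
After ORDER BY (3 rows):
parts.qty | n
50 | 2
30 | 2
8 | 2

== RESULT ==
parts.qty | n
50 | 2
30 | 2
8 | 2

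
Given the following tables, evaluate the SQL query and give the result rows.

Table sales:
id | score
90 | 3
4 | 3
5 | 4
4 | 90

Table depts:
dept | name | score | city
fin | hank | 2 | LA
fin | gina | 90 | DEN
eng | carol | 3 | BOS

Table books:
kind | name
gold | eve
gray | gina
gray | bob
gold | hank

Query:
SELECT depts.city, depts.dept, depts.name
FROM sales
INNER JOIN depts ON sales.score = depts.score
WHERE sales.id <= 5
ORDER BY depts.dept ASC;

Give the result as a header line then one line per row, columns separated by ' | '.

After JOIN depts (3 rows):
sales.id | sales.score | depts.dept | depts.name | depts.score | depts.city
90 | 3 | eng | carol | 3 | BOS
4 | 3 | eng | carol | 3 | BOS
4 | 90 | fin | gina | 90 | DEN
After WHERE (2 rows):
sales.id | sales.score | depts.dept | depts.name | depts.score | depts.city
4 | 3 | eng | carol | 3 | BOS
4 | 90 | fin | gina | 90 | DEN
After SELECT (2 rows):
depts.city | depts.dept | depts.name
BOS | eng | carol
DEN | fin | gina
After ORDER BY (2 rows):
depts.city | depts.dept | depts.name
BOS | eng | carol
DEN | fin | gina

== RESULT ==
depts.city | depts.dept | depts.name
BOS | eng | carol
DEN | fin | gina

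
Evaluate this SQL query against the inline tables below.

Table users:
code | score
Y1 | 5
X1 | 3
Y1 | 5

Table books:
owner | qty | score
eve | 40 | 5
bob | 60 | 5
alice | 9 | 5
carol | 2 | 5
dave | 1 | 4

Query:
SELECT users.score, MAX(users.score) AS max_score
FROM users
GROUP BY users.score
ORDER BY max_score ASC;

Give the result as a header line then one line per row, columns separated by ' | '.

== RESULT ==
users.score | max_score
3 | 3
5 | 5

Derivation:
After GROUP BY (2 rows):
users.score | max_score
5 | 5
3 | 3
After ORDER BY (2 rows):
users.score | max_score
3 | 3
5 | 5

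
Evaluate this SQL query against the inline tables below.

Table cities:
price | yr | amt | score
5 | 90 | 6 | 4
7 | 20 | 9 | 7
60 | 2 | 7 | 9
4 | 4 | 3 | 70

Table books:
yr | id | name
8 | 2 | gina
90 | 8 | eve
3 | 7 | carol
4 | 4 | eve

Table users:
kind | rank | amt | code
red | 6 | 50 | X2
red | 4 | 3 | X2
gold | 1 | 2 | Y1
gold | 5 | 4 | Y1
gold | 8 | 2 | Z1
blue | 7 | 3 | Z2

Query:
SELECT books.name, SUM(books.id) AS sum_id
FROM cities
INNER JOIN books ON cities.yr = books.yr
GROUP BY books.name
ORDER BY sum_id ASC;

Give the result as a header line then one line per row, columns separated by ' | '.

== RESULT ==
books.name | sum_id
eve | 12

Derivation:
After JOIN books (2 rows):
cities.price | cities.yr | cities.amt | cities.score | books.yr | books.id | books.name
5 | 90 | 6 | 4 | 90 | 8 | eve
4 | 4 | 3 | 70 | 4 | 4 | eve
After GROUP BY (1 rows):
books.name | sum_id
eve | 12
After ORDER BY (1 rows):
books.name | sum_id
eve | 12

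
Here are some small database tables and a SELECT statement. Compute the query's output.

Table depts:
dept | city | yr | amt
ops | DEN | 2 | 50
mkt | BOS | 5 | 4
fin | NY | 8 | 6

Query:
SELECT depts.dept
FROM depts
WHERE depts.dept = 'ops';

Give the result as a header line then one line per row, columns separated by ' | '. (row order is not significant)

After WHERE (1 rows):
depts.dept | depts.city | depts.yr | depts.amt
ops | DEN | 2 | 50
After SELECT (1 rows):
depts.dept
ops

== RESULT ==
depts.dept
ops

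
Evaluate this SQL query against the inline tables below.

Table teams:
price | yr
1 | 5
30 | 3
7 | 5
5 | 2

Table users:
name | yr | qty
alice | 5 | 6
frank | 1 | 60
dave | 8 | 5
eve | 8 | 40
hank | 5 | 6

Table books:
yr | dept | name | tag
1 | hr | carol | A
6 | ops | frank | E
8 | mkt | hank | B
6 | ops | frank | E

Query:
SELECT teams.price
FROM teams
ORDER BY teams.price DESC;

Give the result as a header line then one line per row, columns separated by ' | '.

After SELECT (4 rows):
teams.price
1
30
7
5
After ORDER BY (4 rows):
teams.price
30
7
5
1

== RESULT ==
teams.price
30
7
5
1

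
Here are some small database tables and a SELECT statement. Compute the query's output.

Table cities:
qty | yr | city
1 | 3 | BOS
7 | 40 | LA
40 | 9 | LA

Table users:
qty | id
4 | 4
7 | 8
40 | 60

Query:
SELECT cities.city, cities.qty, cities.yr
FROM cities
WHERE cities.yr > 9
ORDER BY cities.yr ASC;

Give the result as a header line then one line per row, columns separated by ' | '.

After WHERE (1 rows):
cities.qty | cities.yr | cities.city
7 | 40 | LA
After SELECT (1 rows):
cities.city | cities.qty | cities.yr
LA | 7 | 40
After ORDER BY (1 rows):
cities.city | cities.qty | cities.yr
LA | 7 | 40

== RESULT ==
cities.city | cities.qty | cities.yr
LA | 7 | 40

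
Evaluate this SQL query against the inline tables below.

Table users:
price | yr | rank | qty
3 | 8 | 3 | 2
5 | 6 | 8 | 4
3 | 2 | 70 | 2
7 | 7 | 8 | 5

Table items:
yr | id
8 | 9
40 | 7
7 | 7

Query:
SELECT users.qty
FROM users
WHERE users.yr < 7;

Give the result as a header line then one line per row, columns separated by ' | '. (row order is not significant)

== RESULT ==
users.qty
4
2

Derivation:
After WHERE (2 rows):
users.price | users.yr | users.rank | users.qty
5 | 6 | 8 | 4
3 | 2 | 70 | 2
After SELECT (2 rows):
users.qty
4
2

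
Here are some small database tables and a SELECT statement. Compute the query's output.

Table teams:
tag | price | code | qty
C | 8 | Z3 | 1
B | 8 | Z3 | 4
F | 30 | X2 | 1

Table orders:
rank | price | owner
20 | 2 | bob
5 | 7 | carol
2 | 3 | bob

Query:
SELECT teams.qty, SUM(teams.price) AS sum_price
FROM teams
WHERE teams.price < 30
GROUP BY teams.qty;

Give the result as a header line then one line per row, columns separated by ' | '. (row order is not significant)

After WHERE (2 rows):
teams.tag | teams.price | teams.code | teams.qty
C | 8 | Z3 | 1
B | 8 | Z3 | 4
After GROUP BY (2 rows):
teams.qty | sum_price
1 | 8
4 | 8

== RESULT ==
teams.qty | sum_price
1 | 8
4 | 8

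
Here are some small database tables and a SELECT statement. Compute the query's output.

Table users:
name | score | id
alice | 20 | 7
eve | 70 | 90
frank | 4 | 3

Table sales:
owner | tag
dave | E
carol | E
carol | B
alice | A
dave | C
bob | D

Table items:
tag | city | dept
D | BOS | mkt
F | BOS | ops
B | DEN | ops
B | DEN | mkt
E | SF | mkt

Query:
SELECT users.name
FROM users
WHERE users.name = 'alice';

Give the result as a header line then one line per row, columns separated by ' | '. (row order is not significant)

== RESULT ==
users.name
alice

Derivation:
After WHERE (1 rows):
users.name | users.score | users.id
alice | 20 | 7
After SELECT (1 rows):
users.name
alice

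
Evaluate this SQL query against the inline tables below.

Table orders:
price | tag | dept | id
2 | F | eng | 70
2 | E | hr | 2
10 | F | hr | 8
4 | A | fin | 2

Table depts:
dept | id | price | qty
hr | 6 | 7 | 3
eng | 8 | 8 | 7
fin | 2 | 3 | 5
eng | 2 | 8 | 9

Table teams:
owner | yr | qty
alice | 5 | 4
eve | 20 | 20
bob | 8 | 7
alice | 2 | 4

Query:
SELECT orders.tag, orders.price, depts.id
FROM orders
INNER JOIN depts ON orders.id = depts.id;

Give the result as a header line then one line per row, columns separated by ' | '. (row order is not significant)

After JOIN depts (5 rows):
orders.price | orders.tag | orders.dept | orders.id | depts.dept | depts.id | depts.price | depts.qty
2 | E | hr | 2 | fin | 2 | 3 | 5
2 | E | hr | 2 | eng | 2 | 8 | 9
10 | F | hr | 8 | eng | 8 | 8 | 7
4 | A | fin | 2 | fin | 2 | 3 | 5
4 | A | fin | 2 | eng | 2 | 8 | 9
After SELECT (5 rows):
orders.tag | orders.price | depts.id
E | 2 | 2
E | 2 | 2
F | 10 | 8
A | 4 | 2
A | 4 | 2

== RESULT ==
orders.tag | orders.price | depts.id
E | 2 | 2
E | 2 | 2
F | 10 | 8
A | 4 | 2
A | 4 | 2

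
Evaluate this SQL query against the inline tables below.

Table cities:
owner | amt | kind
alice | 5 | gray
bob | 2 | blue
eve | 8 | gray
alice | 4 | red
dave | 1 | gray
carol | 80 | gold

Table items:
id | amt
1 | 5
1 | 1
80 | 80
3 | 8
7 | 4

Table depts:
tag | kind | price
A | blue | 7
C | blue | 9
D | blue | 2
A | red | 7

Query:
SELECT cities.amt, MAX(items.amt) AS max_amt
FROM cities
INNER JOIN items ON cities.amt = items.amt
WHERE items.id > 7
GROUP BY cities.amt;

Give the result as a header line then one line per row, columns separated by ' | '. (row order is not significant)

== RESULT ==
cities.amt | max_amt
80 | 80

Derivation:
After JOIN items (5 rows):
cities.owner | cities.amt | cities.kind | items.id | items.amt
alice | 5 | gray | 1 | 5
eve | 8 | gray | 3 | 8
alice | 4 | red | 7 | 4
dave | 1 | gray | 1 | 1
carol | 80 | gold | 80 | 80
After WHERE (1 rows):
cities.owner | cities.amt | cities.kind | items.id | items.amt
carol | 80 | gold | 80 | 80
After GROUP BY (1 rows):
cities.amt | max_amt
80 | 80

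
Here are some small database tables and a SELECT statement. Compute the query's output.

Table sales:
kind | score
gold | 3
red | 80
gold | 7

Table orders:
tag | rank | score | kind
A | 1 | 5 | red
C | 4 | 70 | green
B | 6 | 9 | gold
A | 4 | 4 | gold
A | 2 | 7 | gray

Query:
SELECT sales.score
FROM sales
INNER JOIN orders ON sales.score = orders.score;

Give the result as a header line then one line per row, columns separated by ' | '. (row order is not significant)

== RESULT ==
sales.score
7

Derivation:
After JOIN orders (1 rows):
sales.kind | sales.score | orders.tag | orders.rank | orders.score | orders.kind
gold | 7 | A | 2 | 7 | gray
After SELECT (1 rows):
sales.score
7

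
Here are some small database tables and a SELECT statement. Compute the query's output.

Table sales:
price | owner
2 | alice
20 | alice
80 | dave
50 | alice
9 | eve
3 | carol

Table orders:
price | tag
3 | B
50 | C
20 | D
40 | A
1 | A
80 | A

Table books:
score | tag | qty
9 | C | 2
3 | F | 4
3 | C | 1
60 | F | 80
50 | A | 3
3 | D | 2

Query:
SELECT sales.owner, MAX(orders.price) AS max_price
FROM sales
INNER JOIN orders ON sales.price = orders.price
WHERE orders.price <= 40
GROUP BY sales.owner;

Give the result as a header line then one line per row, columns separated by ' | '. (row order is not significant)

== RESULT ==
sales.owner | max_price
alice | 20
carol | 3

Derivation:
After JOIN orders (4 rows):
sales.price | sales.owner | orders.price | orders.tag
20 | alice | 20 | D
80 | dave | 80 | A
50 | alice | 50 | C
3 | carol | 3 | B
After WHERE (2 rows):
sales.price | sales.owner | orders.price | orders.tag
20 | alice | 20 | D
3 | carol | 3 | B
After GROUP BY (2 rows):
sales.owner | max_price
alice | 20
carol | 3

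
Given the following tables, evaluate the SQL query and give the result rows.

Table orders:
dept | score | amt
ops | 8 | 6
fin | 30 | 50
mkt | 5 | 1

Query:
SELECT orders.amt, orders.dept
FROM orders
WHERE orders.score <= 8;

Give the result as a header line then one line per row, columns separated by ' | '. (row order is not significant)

After WHERE (2 rows):
orders.dept | orders.score | orders.amt
ops | 8 | 6
mkt | 5 | 1
After SELECT (2 rows):
orders.amt | orders.dept
6 | ops
1 | mkt

== RESULT ==
orders.amt | orders.dept
6 | ops
1 | mkt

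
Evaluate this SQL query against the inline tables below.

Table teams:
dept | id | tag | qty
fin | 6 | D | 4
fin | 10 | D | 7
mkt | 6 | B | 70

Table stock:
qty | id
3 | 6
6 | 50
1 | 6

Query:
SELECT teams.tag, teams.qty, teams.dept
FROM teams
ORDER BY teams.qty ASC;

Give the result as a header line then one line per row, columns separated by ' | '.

After SELECT (3 rows):
teams.tag | teams.qty | teams.dept
D | 4 | fin
D | 7 | fin
B | 70 | mkt
After ORDER BY (3 rows):
teams.tag | teams.qty | teams.dept
D | 4 | fin
D | 7 | fin
B | 70 | mkt

== RESULT ==
teams.tag | teams.qty | teams.dept
D | 4 | fin
D | 7 | fin
B | 70 | mkt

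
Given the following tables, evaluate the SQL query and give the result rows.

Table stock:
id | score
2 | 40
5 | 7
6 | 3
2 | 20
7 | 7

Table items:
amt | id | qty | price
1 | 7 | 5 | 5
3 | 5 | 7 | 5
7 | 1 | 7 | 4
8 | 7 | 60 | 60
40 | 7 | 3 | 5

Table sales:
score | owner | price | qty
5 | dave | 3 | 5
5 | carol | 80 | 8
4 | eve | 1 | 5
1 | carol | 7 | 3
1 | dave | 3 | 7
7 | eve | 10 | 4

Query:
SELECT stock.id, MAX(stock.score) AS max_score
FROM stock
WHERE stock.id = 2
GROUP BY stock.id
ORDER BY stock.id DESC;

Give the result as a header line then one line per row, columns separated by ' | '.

After WHERE (2 rows):
stock.id | stock.score
2 | 40
2 | 20
After GROUP BY (1 rows):
stock.id | max_score
2 | 40
After ORDER BY (1 rows):
stock.id | max_score
2 | 40

== RESULT ==
stock.id | max_score
2 | 40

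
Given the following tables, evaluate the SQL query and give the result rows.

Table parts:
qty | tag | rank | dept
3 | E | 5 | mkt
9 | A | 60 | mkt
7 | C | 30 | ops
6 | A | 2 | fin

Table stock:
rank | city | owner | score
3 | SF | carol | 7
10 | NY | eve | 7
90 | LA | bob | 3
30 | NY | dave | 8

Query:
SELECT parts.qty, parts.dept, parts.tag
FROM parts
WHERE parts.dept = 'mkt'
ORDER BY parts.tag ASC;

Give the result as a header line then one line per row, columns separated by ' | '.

== RESULT ==
parts.qty | parts.dept | parts.tag
9 | mkt | A
3 | mkt | E

Derivation:
After WHERE (2 rows):
parts.qty | parts.tag | parts.rank | parts.dept
3 | E | 5 | mkt
9 | A | 60 | mkt
After SELECT (2 rows):
parts.qty | parts.dept | parts.tag
3 | mkt | E
9 | mkt | A
After ORDER BY (2 rows):
parts.qty | parts.dept | parts.tag
9 | mkt | A
3 | mkt | E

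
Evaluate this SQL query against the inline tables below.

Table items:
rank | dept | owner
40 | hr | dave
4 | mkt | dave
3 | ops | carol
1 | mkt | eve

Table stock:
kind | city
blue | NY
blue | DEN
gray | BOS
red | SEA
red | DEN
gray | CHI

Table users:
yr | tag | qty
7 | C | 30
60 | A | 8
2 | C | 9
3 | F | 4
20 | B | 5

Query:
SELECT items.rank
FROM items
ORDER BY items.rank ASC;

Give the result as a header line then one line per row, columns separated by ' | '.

After SELECT (4 rows):
items.rank
40
4
3
1
After ORDER BY (4 rows):
items.rank
1
3
4
40

== RESULT ==
items.rank
1
3
4
40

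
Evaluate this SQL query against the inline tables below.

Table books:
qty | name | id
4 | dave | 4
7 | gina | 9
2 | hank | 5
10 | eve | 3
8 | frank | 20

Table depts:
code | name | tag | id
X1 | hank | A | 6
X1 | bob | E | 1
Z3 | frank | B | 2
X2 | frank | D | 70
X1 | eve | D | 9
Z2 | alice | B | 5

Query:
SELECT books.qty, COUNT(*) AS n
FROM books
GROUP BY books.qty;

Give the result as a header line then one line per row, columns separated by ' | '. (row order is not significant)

After GROUP BY (5 rows):
books.qty | n
4 | 1
7 | 1
2 | 1
10 | 1
8 | 1

== RESULT ==
books.qty | n
4 | 1
7 | 1
2 | 1
10 | 1
8 | 1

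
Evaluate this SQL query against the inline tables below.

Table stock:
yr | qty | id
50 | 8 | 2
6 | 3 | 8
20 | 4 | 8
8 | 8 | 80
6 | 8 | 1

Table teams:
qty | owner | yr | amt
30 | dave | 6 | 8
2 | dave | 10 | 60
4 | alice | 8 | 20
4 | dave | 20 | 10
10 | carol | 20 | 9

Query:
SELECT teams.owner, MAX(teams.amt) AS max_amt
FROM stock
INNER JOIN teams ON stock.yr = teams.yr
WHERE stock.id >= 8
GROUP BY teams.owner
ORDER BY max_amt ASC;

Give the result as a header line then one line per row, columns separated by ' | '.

== RESULT ==
teams.owner | max_amt
carol | 9
dave | 10
alice | 20

Derivation:
After JOIN teams (5 rows):
stock.yr | stock.qty | stock.id | teams.qty | teams.owner | teams.yr | teams.amt
6 | 3 | 8 | 30 | dave | 6 | 8
20 | 4 | 8 | 4 | dave | 20 | 10
20 | 4 | 8 | 10 | carol | 20 | 9
8 | 8 | 80 | 4 | alice | 8 | 20
6 | 8 | 1 | 30 | dave | 6 | 8
After WHERE (4 rows):
stock.yr | stock.qty | stock.id | teams.qty | teams.owner | teams.yr | teams.amt
6 | 3 | 8 | 30 | dave | 6 | 8
20 | 4 | 8 | 4 | dave | 20 | 10
20 | 4 | 8 | 10 | carol | 20 | 9
8 | 8 | 80 | 4 | alice | 8 | 20
After GROUP BY (3 rows):
teams.owner | max_amt
dave | 10
carol | 9
alice | 20
After ORDER BY (3 rows):
teams.owner | max_amt
carol | 9
dave | 10
alice | 20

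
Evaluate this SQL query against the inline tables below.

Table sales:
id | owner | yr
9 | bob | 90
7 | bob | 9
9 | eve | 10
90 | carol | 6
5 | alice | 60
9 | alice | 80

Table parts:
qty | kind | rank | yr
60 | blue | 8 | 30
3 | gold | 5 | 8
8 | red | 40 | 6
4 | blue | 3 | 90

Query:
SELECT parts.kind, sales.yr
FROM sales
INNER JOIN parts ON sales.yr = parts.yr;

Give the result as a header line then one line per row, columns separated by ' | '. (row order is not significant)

== RESULT ==
parts.kind | sales.yr
blue | 90
red | 6

Derivation:
After JOIN parts (2 rows):
sales.id | sales.owner | sales.yr | parts.qty | parts.kind | parts.rank | parts.yr
9 | bob | 90 | 4 | blue | 3 | 90
90 | carol | 6 | 8 | red | 40 | 6
After SELECT (2 rows):
parts.kind | sales.yr
blue | 90
red | 6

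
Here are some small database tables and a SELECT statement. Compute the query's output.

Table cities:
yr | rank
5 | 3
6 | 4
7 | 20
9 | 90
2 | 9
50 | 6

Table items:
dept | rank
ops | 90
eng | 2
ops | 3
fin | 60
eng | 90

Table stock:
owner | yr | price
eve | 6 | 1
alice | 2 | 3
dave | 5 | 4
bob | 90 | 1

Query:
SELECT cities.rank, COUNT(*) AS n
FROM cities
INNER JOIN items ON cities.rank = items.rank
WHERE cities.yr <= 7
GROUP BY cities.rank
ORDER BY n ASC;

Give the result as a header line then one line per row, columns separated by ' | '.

After JOIN items (3 rows):
cities.yr | cities.rank | items.dept | items.rank
5 | 3 | ops | 3
9 | 90 | ops | 90
9 | 90 | eng | 90
After WHERE (1 rows):
cities.yr | cities.rank | items.dept | items.rank
5 | 3 | ops | 3
After GROUP BY (1 rows):
cities.rank | n
3 | 1
After ORDER BY (1 rows):
cities.rank | n
3 | 1

== RESULT ==
cities.rank | n
3 | 1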